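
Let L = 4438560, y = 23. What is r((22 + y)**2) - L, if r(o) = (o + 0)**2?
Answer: -337935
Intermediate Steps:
r(o) = o**2
r((22 + y)**2) - L = ((22 + 23)**2)**2 - 1*4438560 = (45**2)**2 - 4438560 = 2025**2 - 4438560 = 4100625 - 4438560 = -337935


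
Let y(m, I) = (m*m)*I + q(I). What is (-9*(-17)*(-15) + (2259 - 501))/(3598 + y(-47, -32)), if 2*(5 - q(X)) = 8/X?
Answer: 1432/178893 ≈ 0.0080048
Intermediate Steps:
q(X) = 5 - 4/X
y(m, I) = 5 - 4/I + I*m**2 (y(m, I) = (m*m)*I + (5 - 4/I) = m**2*I + (5 - 4/I) = I*m**2 + (5 - 4/I) = 5 - 4/I + I*m**2)
(-9*(-17)*(-15) + (2259 - 501))/(3598 + y(-47, -32)) = (-9*(-17)*(-15) + (2259 - 501))/(3598 + (5 - 4/(-32) - 32*(-47)**2)) = (153*(-15) + 1758)/(3598 + (5 - 4*(-1/32) - 32*2209)) = (-2295 + 1758)/(3598 + (5 + 1/8 - 70688)) = -537/(3598 - 565463/8) = -537/(-536679/8) = -537*(-8/536679) = 1432/178893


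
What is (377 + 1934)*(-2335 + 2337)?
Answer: 4622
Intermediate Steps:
(377 + 1934)*(-2335 + 2337) = 2311*2 = 4622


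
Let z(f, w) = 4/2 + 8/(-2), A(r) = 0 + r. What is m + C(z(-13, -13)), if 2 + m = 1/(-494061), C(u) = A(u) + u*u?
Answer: -1/494061 ≈ -2.0240e-6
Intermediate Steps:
A(r) = r
z(f, w) = -2 (z(f, w) = 4*(½) + 8*(-½) = 2 - 4 = -2)
C(u) = u + u² (C(u) = u + u*u = u + u²)
m = -988123/494061 (m = -2 + 1/(-494061) = -2 - 1/494061 = -988123/494061 ≈ -2.0000)
m + C(z(-13, -13)) = -988123/494061 - 2*(1 - 2) = -988123/494061 - 2*(-1) = -988123/494061 + 2 = -1/494061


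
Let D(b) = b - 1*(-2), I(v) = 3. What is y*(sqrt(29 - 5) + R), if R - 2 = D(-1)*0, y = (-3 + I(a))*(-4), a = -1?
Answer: 0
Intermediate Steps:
y = 0 (y = (-3 + 3)*(-4) = 0*(-4) = 0)
D(b) = 2 + b (D(b) = b + 2 = 2 + b)
R = 2 (R = 2 + (2 - 1)*0 = 2 + 1*0 = 2 + 0 = 2)
y*(sqrt(29 - 5) + R) = 0*(sqrt(29 - 5) + 2) = 0*(sqrt(24) + 2) = 0*(2*sqrt(6) + 2) = 0*(2 + 2*sqrt(6)) = 0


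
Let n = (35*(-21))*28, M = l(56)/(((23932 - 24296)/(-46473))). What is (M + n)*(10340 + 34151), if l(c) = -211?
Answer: -109936771599/52 ≈ -2.1142e+9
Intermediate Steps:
M = -1400829/52 (M = -211*(-46473/(23932 - 24296)) = -211/((-364*(-1/46473))) = -211/52/6639 = -211*6639/52 = -1400829/52 ≈ -26939.)
n = -20580 (n = -735*28 = -20580)
(M + n)*(10340 + 34151) = (-1400829/52 - 20580)*(10340 + 34151) = -2470989/52*44491 = -109936771599/52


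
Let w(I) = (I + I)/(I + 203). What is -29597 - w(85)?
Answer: -4262053/144 ≈ -29598.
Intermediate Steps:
w(I) = 2*I/(203 + I) (w(I) = (2*I)/(203 + I) = 2*I/(203 + I))
-29597 - w(85) = -29597 - 2*85/(203 + 85) = -29597 - 2*85/288 = -29597 - 1*85/144 = -29597 - 85/144 = -4262053/144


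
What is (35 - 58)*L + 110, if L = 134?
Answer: -2972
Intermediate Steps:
(35 - 58)*L + 110 = (35 - 58)*134 + 110 = -23*134 + 110 = -3082 + 110 = -2972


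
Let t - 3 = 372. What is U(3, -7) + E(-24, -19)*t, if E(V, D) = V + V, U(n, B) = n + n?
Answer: -17994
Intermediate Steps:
t = 375 (t = 3 + 372 = 375)
U(n, B) = 2*n
E(V, D) = 2*V
U(3, -7) + E(-24, -19)*t = 2*3 + (2*(-24))*375 = 6 - 48*375 = 6 - 18000 = -17994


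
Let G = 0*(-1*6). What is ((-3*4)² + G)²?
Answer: 20736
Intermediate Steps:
G = 0 (G = 0*(-6) = 0)
((-3*4)² + G)² = ((-3*4)² + 0)² = ((-12)² + 0)² = (144 + 0)² = 144² = 20736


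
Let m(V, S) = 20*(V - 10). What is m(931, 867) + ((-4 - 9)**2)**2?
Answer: 46981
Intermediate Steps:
m(V, S) = -200 + 20*V (m(V, S) = 20*(-10 + V) = -200 + 20*V)
m(931, 867) + ((-4 - 9)**2)**2 = (-200 + 20*931) + ((-4 - 9)**2)**2 = (-200 + 18620) + ((-13)**2)**2 = 18420 + 169**2 = 18420 + 28561 = 46981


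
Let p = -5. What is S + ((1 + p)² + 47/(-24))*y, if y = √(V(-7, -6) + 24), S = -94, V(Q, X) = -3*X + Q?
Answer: -94 + 337*√35/24 ≈ -10.928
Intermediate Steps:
V(Q, X) = Q - 3*X
y = √35 (y = √((-7 - 3*(-6)) + 24) = √((-7 + 18) + 24) = √(11 + 24) = √35 ≈ 5.9161)
S + ((1 + p)² + 47/(-24))*y = -94 + ((1 - 5)² + 47/(-24))*√35 = -94 + ((-4)² + 47*(-1/24))*√35 = -94 + (16 - 47/24)*√35 = -94 + 337*√35/24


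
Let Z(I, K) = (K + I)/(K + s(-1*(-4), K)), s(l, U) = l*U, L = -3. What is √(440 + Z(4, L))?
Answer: √98985/15 ≈ 20.975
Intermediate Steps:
s(l, U) = U*l
Z(I, K) = (I + K)/(5*K) (Z(I, K) = (K + I)/(K + K*(-1*(-4))) = (I + K)/(K + K*4) = (I + K)/(K + 4*K) = (I + K)/((5*K)) = (I + K)*(1/(5*K)) = (I + K)/(5*K))
√(440 + Z(4, L)) = √(440 + (⅕)*(4 - 3)/(-3)) = √(440 + (⅕)*(-⅓)*1) = √(440 - 1/15) = √(6599/15) = √98985/15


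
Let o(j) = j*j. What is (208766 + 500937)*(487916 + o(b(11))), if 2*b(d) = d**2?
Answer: 1395492557415/4 ≈ 3.4887e+11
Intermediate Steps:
b(d) = d**2/2
o(j) = j**2
(208766 + 500937)*(487916 + o(b(11))) = (208766 + 500937)*(487916 + ((1/2)*11**2)**2) = 709703*(487916 + ((1/2)*121)**2) = 709703*(487916 + (121/2)**2) = 709703*(487916 + 14641/4) = 709703*(1966305/4) = 1395492557415/4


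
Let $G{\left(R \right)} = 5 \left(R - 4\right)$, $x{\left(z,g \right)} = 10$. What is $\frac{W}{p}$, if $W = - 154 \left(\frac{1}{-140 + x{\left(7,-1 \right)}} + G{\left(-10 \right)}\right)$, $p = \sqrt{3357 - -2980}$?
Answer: $\frac{700777 \sqrt{6337}}{411905} \approx 135.43$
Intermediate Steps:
$p = \sqrt{6337}$ ($p = \sqrt{3357 + 2980} = \sqrt{6337} \approx 79.605$)
$G{\left(R \right)} = -20 + 5 R$ ($G{\left(R \right)} = 5 \left(-4 + R\right) = -20 + 5 R$)
$W = \frac{700777}{65}$ ($W = - 154 \left(\frac{1}{-140 + 10} + \left(-20 + 5 \left(-10\right)\right)\right) = - 154 \left(\frac{1}{-130} - 70\right) = - 154 \left(- \frac{1}{130} - 70\right) = \left(-154\right) \left(- \frac{9101}{130}\right) = \frac{700777}{65} \approx 10781.0$)
$\frac{W}{p} = \frac{700777}{65 \sqrt{6337}} = \frac{700777 \frac{\sqrt{6337}}{6337}}{65} = \frac{700777 \sqrt{6337}}{411905}$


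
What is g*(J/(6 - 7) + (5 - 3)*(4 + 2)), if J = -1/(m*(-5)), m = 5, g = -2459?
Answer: -735241/25 ≈ -29410.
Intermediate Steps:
J = 1/25 (J = -1/(5*(-5)) = -1/(-25) = -1*(-1/25) = 1/25 ≈ 0.040000)
g*(J/(6 - 7) + (5 - 3)*(4 + 2)) = -2459*(1/(25*(6 - 7)) + (5 - 3)*(4 + 2)) = -2459*((1/25)/(-1) + 2*6) = -2459*((1/25)*(-1) + 12) = -2459*(-1/25 + 12) = -2459*299/25 = -735241/25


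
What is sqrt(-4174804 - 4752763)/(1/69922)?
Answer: 69922*I*sqrt(8927567) ≈ 2.0892e+8*I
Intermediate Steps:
sqrt(-4174804 - 4752763)/(1/69922) = sqrt(-8927567)/(1/69922) = (I*sqrt(8927567))*69922 = 69922*I*sqrt(8927567)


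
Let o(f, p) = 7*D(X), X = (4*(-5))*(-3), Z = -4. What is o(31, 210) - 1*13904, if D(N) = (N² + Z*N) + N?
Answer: 10036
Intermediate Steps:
X = 60 (X = -20*(-3) = 60)
D(N) = N² - 3*N (D(N) = (N² - 4*N) + N = N² - 3*N)
o(f, p) = 23940 (o(f, p) = 7*(60*(-3 + 60)) = 7*(60*57) = 7*3420 = 23940)
o(31, 210) - 1*13904 = 23940 - 1*13904 = 23940 - 13904 = 10036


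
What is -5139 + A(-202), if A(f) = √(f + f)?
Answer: -5139 + 2*I*√101 ≈ -5139.0 + 20.1*I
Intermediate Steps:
A(f) = √2*√f (A(f) = √(2*f) = √2*√f)
-5139 + A(-202) = -5139 + √2*√(-202) = -5139 + √2*(I*√202) = -5139 + 2*I*√101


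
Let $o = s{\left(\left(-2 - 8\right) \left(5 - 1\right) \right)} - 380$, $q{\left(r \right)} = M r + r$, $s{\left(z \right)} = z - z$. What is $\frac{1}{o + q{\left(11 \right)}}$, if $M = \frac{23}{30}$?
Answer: $- \frac{30}{10817} \approx -0.0027734$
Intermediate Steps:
$M = \frac{23}{30}$ ($M = 23 \cdot \frac{1}{30} = \frac{23}{30} \approx 0.76667$)
$s{\left(z \right)} = 0$
$q{\left(r \right)} = \frac{53 r}{30}$ ($q{\left(r \right)} = \frac{23 r}{30} + r = \frac{53 r}{30}$)
$o = -380$ ($o = 0 - 380 = -380$)
$\frac{1}{o + q{\left(11 \right)}} = \frac{1}{-380 + \frac{53}{30} \cdot 11} = \frac{1}{-380 + \frac{583}{30}} = \frac{1}{- \frac{10817}{30}} = - \frac{30}{10817}$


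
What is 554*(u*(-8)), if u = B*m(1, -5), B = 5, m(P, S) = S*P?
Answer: 110800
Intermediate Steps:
m(P, S) = P*S
u = -25 (u = 5*(1*(-5)) = 5*(-5) = -25)
554*(u*(-8)) = 554*(-25*(-8)) = 554*200 = 110800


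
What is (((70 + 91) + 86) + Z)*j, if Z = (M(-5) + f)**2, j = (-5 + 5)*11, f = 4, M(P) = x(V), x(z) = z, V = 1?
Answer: 0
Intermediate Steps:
M(P) = 1
j = 0 (j = 0*11 = 0)
Z = 25 (Z = (1 + 4)**2 = 5**2 = 25)
(((70 + 91) + 86) + Z)*j = (((70 + 91) + 86) + 25)*0 = ((161 + 86) + 25)*0 = (247 + 25)*0 = 272*0 = 0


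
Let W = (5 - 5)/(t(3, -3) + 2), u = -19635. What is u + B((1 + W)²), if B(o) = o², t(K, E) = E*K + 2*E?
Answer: -19634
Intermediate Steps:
t(K, E) = 2*E + E*K
W = 0 (W = (5 - 5)/(-3*(2 + 3) + 2) = 0/(-3*5 + 2) = 0/(-15 + 2) = 0/(-13) = 0*(-1/13) = 0)
u + B((1 + W)²) = -19635 + ((1 + 0)²)² = -19635 + (1²)² = -19635 + 1² = -19635 + 1 = -19634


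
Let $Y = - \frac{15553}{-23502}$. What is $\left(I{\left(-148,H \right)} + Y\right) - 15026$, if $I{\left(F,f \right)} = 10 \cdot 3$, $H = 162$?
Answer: $- \frac{352420439}{23502} \approx -14995.0$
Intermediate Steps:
$I{\left(F,f \right)} = 30$
$Y = \frac{15553}{23502}$ ($Y = \left(-15553\right) \left(- \frac{1}{23502}\right) = \frac{15553}{23502} \approx 0.66177$)
$\left(I{\left(-148,H \right)} + Y\right) - 15026 = \left(30 + \frac{15553}{23502}\right) - 15026 = \frac{720613}{23502} - 15026 = - \frac{352420439}{23502}$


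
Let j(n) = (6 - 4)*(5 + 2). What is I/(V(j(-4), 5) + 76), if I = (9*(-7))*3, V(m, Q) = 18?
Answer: -189/94 ≈ -2.0106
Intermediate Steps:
j(n) = 14 (j(n) = 2*7 = 14)
I = -189 (I = -63*3 = -189)
I/(V(j(-4), 5) + 76) = -189/(18 + 76) = -189/94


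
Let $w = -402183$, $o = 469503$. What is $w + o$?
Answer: $67320$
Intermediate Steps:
$w + o = -402183 + 469503 = 67320$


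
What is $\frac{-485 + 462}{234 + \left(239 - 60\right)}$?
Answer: $- \frac{23}{413} \approx -0.05569$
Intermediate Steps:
$\frac{-485 + 462}{234 + \left(239 - 60\right)} = - \frac{23}{234 + \left(239 - 60\right)} = - \frac{23}{234 + 179} = - \frac{23}{413}$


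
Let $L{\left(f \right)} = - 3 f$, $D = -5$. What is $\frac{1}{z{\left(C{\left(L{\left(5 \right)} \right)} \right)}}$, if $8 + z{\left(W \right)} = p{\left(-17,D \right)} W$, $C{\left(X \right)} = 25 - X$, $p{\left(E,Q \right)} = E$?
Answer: $- \frac{1}{688} \approx -0.0014535$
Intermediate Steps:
$z{\left(W \right)} = -8 - 17 W$
$\frac{1}{z{\left(C{\left(L{\left(5 \right)} \right)} \right)}} = \frac{1}{-8 - 17 \left(25 - \left(-3\right) 5\right)} = \frac{1}{-8 - 17 \left(25 - -15\right)} = \frac{1}{-8 - 17 \left(25 + 15\right)} = \frac{1}{-8 - 680} = \frac{1}{-688} = - \frac{1}{688}$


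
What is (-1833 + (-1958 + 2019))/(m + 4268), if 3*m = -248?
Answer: -1329/3139 ≈ -0.42338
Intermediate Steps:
m = -248/3 (m = (⅓)*(-248) = -248/3 ≈ -82.667)
(-1833 + (-1958 + 2019))/(m + 4268) = (-1833 + (-1958 + 2019))/(-248/3 + 4268) = (-1833 + 61)/(12556/3) = -1772*3/12556 = -1329/3139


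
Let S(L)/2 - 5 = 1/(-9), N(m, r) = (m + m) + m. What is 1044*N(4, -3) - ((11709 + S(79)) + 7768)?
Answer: -62629/9 ≈ -6958.8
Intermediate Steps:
N(m, r) = 3*m (N(m, r) = 2*m + m = 3*m)
S(L) = 88/9 (S(L) = 10 + 2/(-9) = 10 + 2*(-⅑) = 10 - 2/9 = 88/9)
1044*N(4, -3) - ((11709 + S(79)) + 7768) = 1044*(3*4) - ((11709 + 88/9) + 7768) = 1044*12 - (105469/9 + 7768) = 12528 - 1*175381/9 = 12528 - 175381/9 = -62629/9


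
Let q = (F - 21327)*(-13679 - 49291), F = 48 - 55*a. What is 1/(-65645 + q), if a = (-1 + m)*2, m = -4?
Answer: 1/1305239485 ≈ 7.6614e-10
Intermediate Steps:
a = -10 (a = (-1 - 4)*2 = -5*2 = -10)
F = 598 (F = 48 - 55*(-10) = 48 + 550 = 598)
q = 1305305130 (q = (598 - 21327)*(-13679 - 49291) = -20729*(-62970) = 1305305130)
1/(-65645 + q) = 1/(-65645 + 1305305130) = 1/1305239485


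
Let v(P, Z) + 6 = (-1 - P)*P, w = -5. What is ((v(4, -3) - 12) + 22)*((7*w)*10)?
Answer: 5600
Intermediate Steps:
v(P, Z) = -6 + P*(-1 - P) (v(P, Z) = -6 + (-1 - P)*P = -6 + P*(-1 - P))
((v(4, -3) - 12) + 22)*((7*w)*10) = (((-6 - 1*4 - 1*4²) - 12) + 22)*((7*(-5))*10) = (((-6 - 4 - 1*16) - 12) + 22)*(-35*10) = (((-6 - 4 - 16) - 12) + 22)*(-350) = ((-26 - 12) + 22)*(-350) = (-38 + 22)*(-350) = -16*(-350) = 5600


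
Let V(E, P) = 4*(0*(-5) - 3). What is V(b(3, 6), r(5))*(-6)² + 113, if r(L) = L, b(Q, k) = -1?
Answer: -319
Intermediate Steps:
V(E, P) = -12 (V(E, P) = 4*(0 - 3) = 4*(-3) = -12)
V(b(3, 6), r(5))*(-6)² + 113 = -12*(-6)² + 113 = -12*36 + 113 = -432 + 113 = -319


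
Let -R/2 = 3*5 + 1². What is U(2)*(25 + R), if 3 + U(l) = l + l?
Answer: -7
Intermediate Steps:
U(l) = -3 + 2*l (U(l) = -3 + (l + l) = -3 + 2*l)
R = -32 (R = -2*(3*5 + 1²) = -2*(15 + 1) = -2*16 = -32)
U(2)*(25 + R) = (-3 + 2*2)*(25 - 32) = (-3 + 4)*(-7) = 1*(-7) = -7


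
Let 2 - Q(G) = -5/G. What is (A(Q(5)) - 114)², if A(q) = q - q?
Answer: 12996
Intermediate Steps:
Q(G) = 2 + 5/G (Q(G) = 2 - (-5)/G = 2 + 5/G)
A(q) = 0
(A(Q(5)) - 114)² = (0 - 114)² = (-114)² = 12996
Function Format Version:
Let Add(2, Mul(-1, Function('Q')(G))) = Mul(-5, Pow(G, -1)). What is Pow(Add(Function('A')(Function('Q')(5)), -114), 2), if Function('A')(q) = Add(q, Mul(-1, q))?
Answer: 12996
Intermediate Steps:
Function('Q')(G) = Add(2, Mul(5, Pow(G, -1))) (Function('Q')(G) = Add(2, Mul(-1, Mul(-5, Pow(G, -1)))) = Add(2, Mul(5, Pow(G, -1))))
Function('A')(q) = 0
Pow(Add(Function('A')(Function('Q')(5)), -114), 2) = Pow(Add(0, -114), 2) = Pow(-114, 2) = 12996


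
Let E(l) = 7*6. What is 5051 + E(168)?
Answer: 5093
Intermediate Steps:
E(l) = 42
5051 + E(168) = 5051 + 42 = 5093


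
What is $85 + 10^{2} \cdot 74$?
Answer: $7485$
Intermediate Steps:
$85 + 10^{2} \cdot 74 = 85 + 100 \cdot 74 = 85 + 7400 = 7485$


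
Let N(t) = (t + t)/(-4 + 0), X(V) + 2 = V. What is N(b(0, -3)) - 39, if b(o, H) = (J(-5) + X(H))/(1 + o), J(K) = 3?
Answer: -38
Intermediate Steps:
X(V) = -2 + V
b(o, H) = (1 + H)/(1 + o) (b(o, H) = (3 + (-2 + H))/(1 + o) = (1 + H)/(1 + o))
N(t) = -t/2 (N(t) = (2*t)/(-4) = (2*t)*(-1/4) = -t/2)
N(b(0, -3)) - 39 = -(1 - 3)/(2*(1 + 0)) - 39 = -(-2)/(2*1) - 39 = -(-2)/2 - 39 = -1/2*(-2) - 39 = 1 - 39 = -38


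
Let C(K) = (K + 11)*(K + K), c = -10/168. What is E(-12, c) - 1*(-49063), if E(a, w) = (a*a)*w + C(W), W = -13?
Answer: 343745/7 ≈ 49106.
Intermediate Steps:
c = -5/84 (c = -10*1/168 = -5/84 ≈ -0.059524)
C(K) = 2*K*(11 + K) (C(K) = (11 + K)*(2*K) = 2*K*(11 + K))
E(a, w) = 52 + w*a² (E(a, w) = (a*a)*w + 2*(-13)*(11 - 13) = a²*w + 2*(-13)*(-2) = w*a² + 52 = 52 + w*a²)
E(-12, c) - 1*(-49063) = (52 - 5/84*(-12)²) - 1*(-49063) = (52 - 5/84*144) + 49063 = (52 - 60/7) + 49063 = 304/7 + 49063 = 343745/7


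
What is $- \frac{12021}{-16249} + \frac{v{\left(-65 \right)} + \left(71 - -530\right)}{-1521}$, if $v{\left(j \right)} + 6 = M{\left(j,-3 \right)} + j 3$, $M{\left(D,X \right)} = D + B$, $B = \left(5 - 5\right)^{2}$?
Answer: $\frac{12840526}{24714729} \approx 0.51955$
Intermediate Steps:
$B = 0$ ($B = 0^{2} = 0$)
$M{\left(D,X \right)} = D$ ($M{\left(D,X \right)} = D + 0 = D$)
$v{\left(j \right)} = -6 + 4 j$ ($v{\left(j \right)} = -6 + \left(j + j 3\right) = -6 + \left(j + 3 j\right) = -6 + 4 j$)
$- \frac{12021}{-16249} + \frac{v{\left(-65 \right)} + \left(71 - -530\right)}{-1521} = - \frac{12021}{-16249} + \frac{\left(-6 + 4 \left(-65\right)\right) + \left(71 - -530\right)}{-1521} = \left(-12021\right) \left(- \frac{1}{16249}\right) + \left(\left(-6 - 260\right) + \left(71 + 530\right)\right) \left(- \frac{1}{1521}\right) = \frac{12021}{16249} + \left(-266 + 601\right) \left(- \frac{1}{1521}\right) = \frac{12021}{16249} + 335 \left(- \frac{1}{1521}\right) = \frac{12021}{16249} - \frac{335}{1521} = \frac{12840526}{24714729}$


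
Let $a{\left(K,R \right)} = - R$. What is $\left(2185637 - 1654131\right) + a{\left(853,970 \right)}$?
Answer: $530536$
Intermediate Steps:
$\left(2185637 - 1654131\right) + a{\left(853,970 \right)} = \left(2185637 - 1654131\right) - 970 = 531506 - 970 = 530536$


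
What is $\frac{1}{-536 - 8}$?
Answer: $- \frac{1}{544} \approx -0.0018382$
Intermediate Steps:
$\frac{1}{-536 - 8} = \frac{1}{-544} = - \frac{1}{544}$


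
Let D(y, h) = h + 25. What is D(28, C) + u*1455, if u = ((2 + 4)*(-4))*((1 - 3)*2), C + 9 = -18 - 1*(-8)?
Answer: 139686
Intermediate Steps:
C = -19 (C = -9 + (-18 - 1*(-8)) = -9 + (-18 + 8) = -9 - 10 = -19)
D(y, h) = 25 + h
u = 96 (u = (6*(-4))*(-2*2) = -24*(-4) = 96)
D(28, C) + u*1455 = (25 - 19) + 96*1455 = 6 + 139680 = 139686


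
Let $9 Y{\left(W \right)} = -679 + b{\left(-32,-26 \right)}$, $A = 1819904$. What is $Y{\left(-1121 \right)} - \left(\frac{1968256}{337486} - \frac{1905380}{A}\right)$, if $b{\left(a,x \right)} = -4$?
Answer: $- \frac{55743024989081}{690966136512} \approx -80.674$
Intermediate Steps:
$Y{\left(W \right)} = - \frac{683}{9}$ ($Y{\left(W \right)} = \frac{-679 - 4}{9} = \frac{1}{9} \left(-683\right) = - \frac{683}{9}$)
$Y{\left(-1121 \right)} - \left(\frac{1968256}{337486} - \frac{1905380}{A}\right) = - \frac{683}{9} - \left(\frac{1968256}{337486} - \frac{1905380}{1819904}\right) = - \frac{683}{9} - \left(1968256 \cdot \frac{1}{337486} - \frac{476345}{454976}\right) = - \frac{683}{9} - \left(\frac{984128}{168743} - \frac{476345}{454976}\right) = - \frac{683}{9} - \frac{367374736593}{76774015168} = - \frac{55743024989081}{690966136512}$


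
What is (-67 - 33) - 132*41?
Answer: -5512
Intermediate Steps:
(-67 - 33) - 132*41 = -100 - 5412 = -5512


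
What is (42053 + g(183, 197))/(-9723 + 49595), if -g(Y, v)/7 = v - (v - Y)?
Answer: 10193/9968 ≈ 1.0226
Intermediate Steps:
g(Y, v) = -7*Y (g(Y, v) = -7*(v - (v - Y)) = -7*(v + (Y - v)) = -7*Y)
(42053 + g(183, 197))/(-9723 + 49595) = (42053 - 7*183)/(-9723 + 49595) = (42053 - 1281)/39872 = 40772*(1/39872) = 10193/9968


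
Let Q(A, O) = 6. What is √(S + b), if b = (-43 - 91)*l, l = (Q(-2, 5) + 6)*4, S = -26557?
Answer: I*√32989 ≈ 181.63*I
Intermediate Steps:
l = 48 (l = (6 + 6)*4 = 12*4 = 48)
b = -6432 (b = (-43 - 91)*48 = -134*48 = -6432)
√(S + b) = √(-26557 - 6432) = √(-32989) = I*√32989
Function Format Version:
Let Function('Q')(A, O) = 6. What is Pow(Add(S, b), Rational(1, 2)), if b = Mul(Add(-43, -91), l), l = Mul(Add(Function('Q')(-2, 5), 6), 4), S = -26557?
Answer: Mul(I, Pow(32989, Rational(1, 2))) ≈ Mul(181.63, I)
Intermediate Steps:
l = 48 (l = Mul(Add(6, 6), 4) = Mul(12, 4) = 48)
b = -6432 (b = Mul(Add(-43, -91), 48) = Mul(-134, 48) = -6432)
Pow(Add(S, b), Rational(1, 2)) = Pow(Add(-26557, -6432), Rational(1, 2)) = Pow(-32989, Rational(1, 2)) = Mul(I, Pow(32989, Rational(1, 2)))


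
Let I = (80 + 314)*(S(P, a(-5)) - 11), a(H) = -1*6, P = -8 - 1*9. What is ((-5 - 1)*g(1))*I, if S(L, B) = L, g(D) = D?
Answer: 66192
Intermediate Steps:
P = -17 (P = -8 - 9 = -17)
a(H) = -6
I = -11032 (I = (80 + 314)*(-17 - 11) = 394*(-28) = -11032)
((-5 - 1)*g(1))*I = ((-5 - 1)*1)*(-11032) = -6*1*(-11032) = -6*(-11032) = 66192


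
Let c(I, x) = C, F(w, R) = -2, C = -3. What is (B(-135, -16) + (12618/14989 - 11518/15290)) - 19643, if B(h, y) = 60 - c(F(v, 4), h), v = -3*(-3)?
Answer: -2243679776941/114590905 ≈ -19580.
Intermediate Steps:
v = 9
c(I, x) = -3
B(h, y) = 63 (B(h, y) = 60 - 1*(-3) = 60 + 3 = 63)
(B(-135, -16) + (12618/14989 - 11518/15290)) - 19643 = (63 + (12618/14989 - 11518/15290)) - 19643 = (63 + (12618*(1/14989) - 11518*1/15290)) - 19643 = (63 + (12618/14989 - 5759/7645)) - 19643 = (63 + 10142959/114590905) - 19643 = 7229369974/114590905 - 19643 = -2243679776941/114590905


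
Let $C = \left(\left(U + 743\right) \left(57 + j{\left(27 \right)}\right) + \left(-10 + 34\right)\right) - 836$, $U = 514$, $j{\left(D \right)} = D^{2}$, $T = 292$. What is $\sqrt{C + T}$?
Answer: $\sqrt{987482} \approx 993.72$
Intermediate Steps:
$C = 987190$ ($C = \left(\left(514 + 743\right) \left(57 + 27^{2}\right) + \left(-10 + 34\right)\right) - 836 = \left(1257 \left(57 + 729\right) + 24\right) - 836 = \left(1257 \cdot 786 + 24\right) - 836 = \left(988002 + 24\right) - 836 = 988026 - 836 = 987190$)
$\sqrt{C + T} = \sqrt{987190 + 292} = \sqrt{987482}$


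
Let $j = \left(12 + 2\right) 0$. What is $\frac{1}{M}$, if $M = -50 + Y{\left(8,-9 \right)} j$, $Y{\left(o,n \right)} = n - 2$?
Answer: $- \frac{1}{50} \approx -0.02$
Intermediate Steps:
$Y{\left(o,n \right)} = -2 + n$
$j = 0$ ($j = 14 \cdot 0 = 0$)
$M = -50$ ($M = -50 + \left(-2 - 9\right) 0 = -50 - 0 = -50 + 0 = -50$)
$\frac{1}{M} = \frac{1}{-50} = - \frac{1}{50}$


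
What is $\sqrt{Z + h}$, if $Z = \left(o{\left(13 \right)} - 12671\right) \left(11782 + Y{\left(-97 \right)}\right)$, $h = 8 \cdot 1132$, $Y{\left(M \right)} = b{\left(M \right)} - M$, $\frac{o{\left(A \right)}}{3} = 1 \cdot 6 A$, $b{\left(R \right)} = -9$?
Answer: $i \sqrt{147618134} \approx 12150.0 i$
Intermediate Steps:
$o{\left(A \right)} = 18 A$ ($o{\left(A \right)} = 3 \cdot 1 \cdot 6 A = 3 \cdot 6 A = 18 A$)
$Y{\left(M \right)} = -9 - M$
$h = 9056$
$Z = -147627190$ ($Z = \left(18 \cdot 13 - 12671\right) \left(11782 - -88\right) = \left(234 - 12671\right) \left(11782 + \left(-9 + 97\right)\right) = - 12437 \left(11782 + 88\right) = \left(-12437\right) 11870 = -147627190$)
$\sqrt{Z + h} = \sqrt{-147627190 + 9056} = \sqrt{-147618134} = i \sqrt{147618134}$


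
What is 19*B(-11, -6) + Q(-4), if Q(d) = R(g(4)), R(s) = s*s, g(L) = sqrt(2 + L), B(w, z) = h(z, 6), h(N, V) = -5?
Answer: -89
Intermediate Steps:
B(w, z) = -5
R(s) = s**2
Q(d) = 6 (Q(d) = (sqrt(2 + 4))**2 = (sqrt(6))**2 = 6)
19*B(-11, -6) + Q(-4) = 19*(-5) + 6 = -95 + 6 = -89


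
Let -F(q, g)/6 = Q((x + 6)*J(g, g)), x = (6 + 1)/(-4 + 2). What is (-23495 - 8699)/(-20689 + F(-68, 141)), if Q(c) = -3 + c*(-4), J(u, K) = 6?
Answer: 32194/20311 ≈ 1.5851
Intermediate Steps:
x = -7/2 (x = 7/(-2) = 7*(-½) = -7/2 ≈ -3.5000)
Q(c) = -3 - 4*c
F(q, g) = 378 (F(q, g) = -6*(-3 - 4*(-7/2 + 6)*6) = -6*(-3 - 10*6) = -6*(-3 - 4*15) = -6*(-3 - 60) = -6*(-63) = 378)
(-23495 - 8699)/(-20689 + F(-68, 141)) = (-23495 - 8699)/(-20689 + 378) = -32194/(-20311) = -32194*(-1/20311) = 32194/20311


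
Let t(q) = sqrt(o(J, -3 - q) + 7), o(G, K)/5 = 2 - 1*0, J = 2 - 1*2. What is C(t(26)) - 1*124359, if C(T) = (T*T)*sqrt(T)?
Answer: -124359 + 17*17**(1/4) ≈ -1.2432e+5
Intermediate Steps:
J = 0 (J = 2 - 2 = 0)
o(G, K) = 10 (o(G, K) = 5*(2 - 1*0) = 5*(2 + 0) = 5*2 = 10)
t(q) = sqrt(17) (t(q) = sqrt(10 + 7) = sqrt(17))
C(T) = T**(5/2) (C(T) = T**2*sqrt(T) = T**(5/2))
C(t(26)) - 1*124359 = (sqrt(17))**(5/2) - 1*124359 = 17*17**(1/4) - 124359 = -124359 + 17*17**(1/4)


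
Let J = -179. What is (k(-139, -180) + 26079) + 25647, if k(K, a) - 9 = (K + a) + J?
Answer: 51237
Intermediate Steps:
k(K, a) = -170 + K + a (k(K, a) = 9 + ((K + a) - 179) = 9 + (-179 + K + a) = -170 + K + a)
(k(-139, -180) + 26079) + 25647 = ((-170 - 139 - 180) + 26079) + 25647 = (-489 + 26079) + 25647 = 25590 + 25647 = 51237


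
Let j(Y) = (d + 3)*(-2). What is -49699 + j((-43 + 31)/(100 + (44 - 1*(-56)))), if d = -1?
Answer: -49703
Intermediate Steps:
j(Y) = -4 (j(Y) = (-1 + 3)*(-2) = 2*(-2) = -4)
-49699 + j((-43 + 31)/(100 + (44 - 1*(-56)))) = -49699 - 4 = -49703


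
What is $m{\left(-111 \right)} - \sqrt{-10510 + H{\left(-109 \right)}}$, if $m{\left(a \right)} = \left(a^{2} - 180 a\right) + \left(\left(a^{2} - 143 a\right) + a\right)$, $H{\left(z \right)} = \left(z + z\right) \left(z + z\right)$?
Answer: $60384 - \sqrt{37014} \approx 60192.0$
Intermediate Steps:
$H{\left(z \right)} = 4 z^{2}$ ($H{\left(z \right)} = 2 z 2 z = 4 z^{2}$)
$m{\left(a \right)} = - 322 a + 2 a^{2}$ ($m{\left(a \right)} = \left(a^{2} - 180 a\right) + \left(a^{2} - 142 a\right) = - 322 a + 2 a^{2}$)
$m{\left(-111 \right)} - \sqrt{-10510 + H{\left(-109 \right)}} = 2 \left(-111\right) \left(-161 - 111\right) - \sqrt{-10510 + 4 \left(-109\right)^{2}} = 2 \left(-111\right) \left(-272\right) - \sqrt{-10510 + 4 \cdot 11881} = 60384 - \sqrt{-10510 + 47524} = 60384 - \sqrt{37014}$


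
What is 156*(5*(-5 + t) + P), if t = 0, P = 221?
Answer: 30576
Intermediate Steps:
156*(5*(-5 + t) + P) = 156*(5*(-5 + 0) + 221) = 156*(5*(-5) + 221) = 156*(-25 + 221) = 156*196 = 30576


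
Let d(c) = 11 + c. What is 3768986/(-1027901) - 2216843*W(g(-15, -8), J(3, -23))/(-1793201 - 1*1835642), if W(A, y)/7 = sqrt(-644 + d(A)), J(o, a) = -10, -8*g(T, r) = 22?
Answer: -3768986/1027901 + 15517901*I*sqrt(2543)/7257686 ≈ -3.6667 + 107.82*I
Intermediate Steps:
g(T, r) = -11/4 (g(T, r) = -1/8*22 = -11/4)
W(A, y) = 7*sqrt(-633 + A) (W(A, y) = 7*sqrt(-644 + (11 + A)) = 7*sqrt(-633 + A))
3768986/(-1027901) - 2216843*W(g(-15, -8), J(3, -23))/(-1793201 - 1*1835642) = 3768986/(-1027901) - 2216843*7*sqrt(-633 - 11/4)/(-1793201 - 1*1835642) = 3768986*(-1/1027901) - 2216843*7*I*sqrt(2543)/(2*(-1793201 - 1835642)) = -3768986/1027901 - 2216843*(-7*I*sqrt(2543)/7257686) = -3768986/1027901 - (-15517901)*I*sqrt(2543)/7257686 = -3768986/1027901 + 15517901*I*sqrt(2543)/7257686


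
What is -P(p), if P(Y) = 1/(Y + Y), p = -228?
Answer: 1/456 ≈ 0.0021930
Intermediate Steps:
P(Y) = 1/(2*Y)
-P(p) = -1/(2*(-228)) = -(-1)/(2*228) = -1*(-1/456) = 1/456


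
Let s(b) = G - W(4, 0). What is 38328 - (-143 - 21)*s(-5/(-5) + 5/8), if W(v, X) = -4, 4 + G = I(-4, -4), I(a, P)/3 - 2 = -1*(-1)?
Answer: 39804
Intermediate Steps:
I(a, P) = 9 (I(a, P) = 6 + 3*(-1*(-1)) = 6 + 3*1 = 6 + 3 = 9)
G = 5 (G = -4 + 9 = 5)
s(b) = 9 (s(b) = 5 - 1*(-4) = 5 + 4 = 9)
38328 - (-143 - 21)*s(-5/(-5) + 5/8) = 38328 - (-143 - 21)*9 = 38328 - (-164)*9 = 38328 - 1*(-1476) = 38328 + 1476 = 39804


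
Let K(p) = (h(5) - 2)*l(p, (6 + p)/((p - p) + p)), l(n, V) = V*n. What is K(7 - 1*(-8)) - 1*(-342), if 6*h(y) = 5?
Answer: 635/2 ≈ 317.50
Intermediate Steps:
h(y) = ⅚ (h(y) = (⅙)*5 = ⅚)
K(p) = -7 - 7*p/6 (K(p) = (⅚ - 2)*(((6 + p)/((p - p) + p))*p) = -7*(6 + p)/(0 + p)*p/6 = -7*(6 + p)/p*p/6 = -7*(6 + p)/6 = -7 - 7*p/6)
K(7 - 1*(-8)) - 1*(-342) = (-7 - 7*(7 - 1*(-8))/6) - 1*(-342) = (-7 - 7*(7 + 8)/6) + 342 = (-7 - 7/6*15) + 342 = (-7 - 35/2) + 342 = -49/2 + 342 = 635/2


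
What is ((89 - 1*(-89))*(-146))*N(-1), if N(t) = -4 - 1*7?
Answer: 285868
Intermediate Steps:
N(t) = -11 (N(t) = -4 - 7 = -11)
((89 - 1*(-89))*(-146))*N(-1) = ((89 - 1*(-89))*(-146))*(-11) = ((89 + 89)*(-146))*(-11) = (178*(-146))*(-11) = -25988*(-11) = 285868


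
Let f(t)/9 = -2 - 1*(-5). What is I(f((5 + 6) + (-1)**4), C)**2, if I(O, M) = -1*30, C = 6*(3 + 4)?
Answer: 900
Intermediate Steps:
C = 42 (C = 6*7 = 42)
f(t) = 27 (f(t) = 9*(-2 - 1*(-5)) = 9*(-2 + 5) = 9*3 = 27)
I(O, M) = -30
I(f((5 + 6) + (-1)**4), C)**2 = (-30)**2 = 900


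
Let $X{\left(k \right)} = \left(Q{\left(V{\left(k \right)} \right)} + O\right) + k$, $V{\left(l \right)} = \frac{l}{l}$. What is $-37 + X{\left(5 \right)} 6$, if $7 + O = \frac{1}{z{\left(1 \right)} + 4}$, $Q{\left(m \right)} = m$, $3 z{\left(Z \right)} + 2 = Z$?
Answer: $- \frac{455}{11} \approx -41.364$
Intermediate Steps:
$V{\left(l \right)} = 1$
$z{\left(Z \right)} = - \frac{2}{3} + \frac{Z}{3}$
$O = - \frac{74}{11}$ ($O = -7 + \frac{1}{\left(- \frac{2}{3} + \frac{1}{3} \cdot 1\right) + 4} = -7 + \frac{1}{\left(- \frac{2}{3} + \frac{1}{3}\right) + 4} = -7 + \frac{1}{- \frac{1}{3} + 4} = -7 + \frac{1}{\frac{11}{3}} = -7 + \frac{3}{11} = - \frac{74}{11} \approx -6.7273$)
$X{\left(k \right)} = - \frac{63}{11} + k$ ($X{\left(k \right)} = \left(1 - \frac{74}{11}\right) + k = - \frac{63}{11} + k$)
$-37 + X{\left(5 \right)} 6 = -37 + \left(- \frac{63}{11} + 5\right) 6 = -37 - \frac{48}{11} = - \frac{455}{11}$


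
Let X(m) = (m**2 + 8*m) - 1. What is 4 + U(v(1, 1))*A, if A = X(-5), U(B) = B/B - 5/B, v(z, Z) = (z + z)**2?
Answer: 8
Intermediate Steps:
X(m) = -1 + m**2 + 8*m
v(z, Z) = 4*z**2 (v(z, Z) = (2*z)**2 = 4*z**2)
U(B) = 1 - 5/B
A = -16 (A = -1 + (-5)**2 + 8*(-5) = -1 + 25 - 40 = -16)
4 + U(v(1, 1))*A = 4 + ((-5 + 4*1**2)/((4*1**2)))*(-16) = 4 + ((-5 + 4*1)/((4*1)))*(-16) = 4 + ((-5 + 4)/4)*(-16) = 4 + ((1/4)*(-1))*(-16) = 4 - 1/4*(-16) = 4 + 4 = 8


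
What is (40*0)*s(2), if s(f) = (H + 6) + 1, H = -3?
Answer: 0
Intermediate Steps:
s(f) = 4 (s(f) = (-3 + 6) + 1 = 3 + 1 = 4)
(40*0)*s(2) = (40*0)*4 = 0*4 = 0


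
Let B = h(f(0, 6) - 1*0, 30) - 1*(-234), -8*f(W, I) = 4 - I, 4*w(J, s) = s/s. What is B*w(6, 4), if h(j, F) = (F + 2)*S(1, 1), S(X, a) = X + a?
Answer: 149/2 ≈ 74.500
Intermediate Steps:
w(J, s) = 1/4 (w(J, s) = (s/s)/4 = (1/4)*1 = 1/4)
f(W, I) = -1/2 + I/8 (f(W, I) = -(4 - I)/8 = -1/2 + I/8)
h(j, F) = 4 + 2*F (h(j, F) = (F + 2)*(1 + 1) = (2 + F)*2 = 4 + 2*F)
B = 298 (B = (4 + 2*30) - 1*(-234) = (4 + 60) + 234 = 64 + 234 = 298)
B*w(6, 4) = 298*(1/4) = 149/2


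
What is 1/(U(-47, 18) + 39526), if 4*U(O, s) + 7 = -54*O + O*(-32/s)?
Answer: 36/1446467 ≈ 2.4888e-5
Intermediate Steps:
U(O, s) = -7/4 - 27*O/2 - 8*O/s (U(O, s) = -7/4 + (-54*O + O*(-32/s))/4 = -7/4 + (-54*O - 32*O/s)/4 = -7/4 + (-27*O/2 - 8*O/s) = -7/4 - 27*O/2 - 8*O/s)
1/(U(-47, 18) + 39526) = 1/((1/4)*(-32*(-47) - 1*18*(7 + 54*(-47)))/18 + 39526) = 1/((1/4)*(1/18)*(1504 - 1*18*(7 - 2538)) + 39526) = 1/((1/4)*(1/18)*(1504 - 1*18*(-2531)) + 39526) = 1/((1/4)*(1/18)*(1504 + 45558) + 39526) = 1/((1/4)*(1/18)*47062 + 39526) = 1/(23531/36 + 39526) = 1/(1446467/36) = 36/1446467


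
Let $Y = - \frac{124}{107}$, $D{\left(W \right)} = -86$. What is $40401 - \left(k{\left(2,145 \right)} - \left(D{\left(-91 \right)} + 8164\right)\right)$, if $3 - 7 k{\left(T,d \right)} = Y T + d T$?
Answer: $\frac{36341232}{749} \approx 48520.0$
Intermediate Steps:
$Y = - \frac{124}{107}$ ($Y = \left(-124\right) \frac{1}{107} = - \frac{124}{107} \approx -1.1589$)
$k{\left(T,d \right)} = \frac{3}{7} + \frac{124 T}{749} - \frac{T d}{7}$ ($k{\left(T,d \right)} = \frac{3}{7} - \frac{- \frac{124 T}{107} + d T}{7} = \frac{3}{7} - \frac{- \frac{124 T}{107} + T d}{7} = \frac{3}{7} - \left(- \frac{124 T}{749} + \frac{T d}{7}\right) = \frac{3}{7} + \frac{124 T}{749} - \frac{T d}{7}$)
$40401 - \left(k{\left(2,145 \right)} - \left(D{\left(-91 \right)} + 8164\right)\right) = 40401 - \left(\left(\frac{3}{7} + \frac{124}{749} \cdot 2 - \frac{2}{7} \cdot 145\right) - \left(-86 + 8164\right)\right) = 40401 - \left(\left(\frac{3}{7} + \frac{248}{749} - \frac{290}{7}\right) - 8078\right) = 40401 - \left(- \frac{30461}{749} - 8078\right) = 40401 - - \frac{6080883}{749} = 40401 + \frac{6080883}{749} = \frac{36341232}{749}$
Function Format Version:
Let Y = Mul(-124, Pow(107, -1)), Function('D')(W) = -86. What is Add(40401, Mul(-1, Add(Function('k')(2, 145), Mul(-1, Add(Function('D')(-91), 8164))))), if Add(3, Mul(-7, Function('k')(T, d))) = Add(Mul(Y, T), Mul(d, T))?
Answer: Rational(36341232, 749) ≈ 48520.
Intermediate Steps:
Y = Rational(-124, 107) (Y = Mul(-124, Rational(1, 107)) = Rational(-124, 107) ≈ -1.1589)
Function('k')(T, d) = Add(Rational(3, 7), Mul(Rational(124, 749), T), Mul(Rational(-1, 7), T, d)) (Function('k')(T, d) = Add(Rational(3, 7), Mul(Rational(-1, 7), Add(Mul(Rational(-124, 107), T), Mul(d, T)))) = Add(Rational(3, 7), Mul(Rational(-1, 7), Add(Mul(Rational(-124, 107), T), Mul(T, d)))) = Add(Rational(3, 7), Add(Mul(Rational(124, 749), T), Mul(Rational(-1, 7), T, d))) = Add(Rational(3, 7), Mul(Rational(124, 749), T), Mul(Rational(-1, 7), T, d)))
Add(40401, Mul(-1, Add(Function('k')(2, 145), Mul(-1, Add(Function('D')(-91), 8164))))) = Add(40401, Mul(-1, Add(Add(Rational(3, 7), Mul(Rational(124, 749), 2), Mul(Rational(-1, 7), 2, 145)), Mul(-1, Add(-86, 8164))))) = Add(40401, Mul(-1, Add(Add(Rational(3, 7), Rational(248, 749), Rational(-290, 7)), Mul(-1, 8078)))) = Add(40401, Mul(-1, Add(Rational(-30461, 749), -8078))) = Add(40401, Mul(-1, Rational(-6080883, 749))) = Add(40401, Rational(6080883, 749)) = Rational(36341232, 749)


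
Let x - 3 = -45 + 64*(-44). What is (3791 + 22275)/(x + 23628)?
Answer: 13033/10385 ≈ 1.2550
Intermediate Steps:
x = -2858 (x = 3 + (-45 + 64*(-44)) = 3 + (-45 - 2816) = 3 - 2861 = -2858)
(3791 + 22275)/(x + 23628) = (3791 + 22275)/(-2858 + 23628) = 26066/20770 = 26066*(1/20770) = 13033/10385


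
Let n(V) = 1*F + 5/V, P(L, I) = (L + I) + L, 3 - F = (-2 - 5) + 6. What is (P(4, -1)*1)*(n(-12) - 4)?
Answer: -35/12 ≈ -2.9167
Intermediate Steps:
F = 4 (F = 3 - ((-2 - 5) + 6) = 3 - (-7 + 6) = 3 - 1*(-1) = 3 + 1 = 4)
P(L, I) = I + 2*L (P(L, I) = (I + L) + L = I + 2*L)
n(V) = 4 + 5/V (n(V) = 1*4 + 5/V = 4 + 5/V)
(P(4, -1)*1)*(n(-12) - 4) = ((-1 + 2*4)*1)*((4 + 5/(-12)) - 4) = ((-1 + 8)*1)*((4 + 5*(-1/12)) - 4) = (7*1)*((4 - 5/12) - 4) = 7*(43/12 - 4) = 7*(-5/12) = -35/12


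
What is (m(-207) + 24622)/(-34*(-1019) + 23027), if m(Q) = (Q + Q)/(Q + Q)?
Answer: 24623/57673 ≈ 0.42694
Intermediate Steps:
m(Q) = 1 (m(Q) = (2*Q)/((2*Q)) = (2*Q)*(1/(2*Q)) = 1)
(m(-207) + 24622)/(-34*(-1019) + 23027) = (1 + 24622)/(-34*(-1019) + 23027) = 24623/(34646 + 23027) = 24623/57673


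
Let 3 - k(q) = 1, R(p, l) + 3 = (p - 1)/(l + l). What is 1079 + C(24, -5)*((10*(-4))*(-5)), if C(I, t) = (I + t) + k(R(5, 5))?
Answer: 5279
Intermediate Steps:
R(p, l) = -3 + (-1 + p)/(2*l) (R(p, l) = -3 + (p - 1)/(l + l) = -3 + (-1 + p)/((2*l)) = -3 + (-1 + p)*(1/(2*l)) = -3 + (-1 + p)/(2*l))
k(q) = 2 (k(q) = 3 - 1*1 = 3 - 1 = 2)
C(I, t) = 2 + I + t (C(I, t) = (I + t) + 2 = 2 + I + t)
1079 + C(24, -5)*((10*(-4))*(-5)) = 1079 + (2 + 24 - 5)*((10*(-4))*(-5)) = 1079 + 21*(-40*(-5)) = 1079 + 21*200 = 1079 + 4200 = 5279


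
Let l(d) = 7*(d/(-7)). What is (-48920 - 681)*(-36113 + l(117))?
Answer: 1797044230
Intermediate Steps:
l(d) = -d (l(d) = 7*(d*(-⅐)) = 7*(-d/7) = -d)
(-48920 - 681)*(-36113 + l(117)) = (-48920 - 681)*(-36113 - 1*117) = -49601*(-36113 - 117) = -49601*(-36230) = 1797044230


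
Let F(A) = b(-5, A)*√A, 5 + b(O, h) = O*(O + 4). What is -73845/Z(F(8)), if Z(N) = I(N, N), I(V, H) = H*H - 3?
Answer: 24615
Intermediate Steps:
b(O, h) = -5 + O*(4 + O) (b(O, h) = -5 + O*(O + 4) = -5 + O*(4 + O))
F(A) = 0 (F(A) = (-5 + (-5)² + 4*(-5))*√A = (-5 + 25 - 20)*√A = 0*√A = 0)
I(V, H) = -3 + H² (I(V, H) = H² - 3 = -3 + H²)
Z(N) = -3 + N²
-73845/Z(F(8)) = -73845/(-3 + 0²) = -73845/(-3 + 0) = -73845/(-3) = -73845*(-⅓) = 24615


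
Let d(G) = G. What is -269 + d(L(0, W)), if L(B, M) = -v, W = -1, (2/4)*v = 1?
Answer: -271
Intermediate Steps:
v = 2 (v = 2*1 = 2)
L(B, M) = -2 (L(B, M) = -1*2 = -2)
-269 + d(L(0, W)) = -269 - 2 = -271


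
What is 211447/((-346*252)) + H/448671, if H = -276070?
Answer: -39647077459/13040173944 ≈ -3.0404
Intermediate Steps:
211447/((-346*252)) + H/448671 = 211447/((-346*252)) - 276070/448671 = 211447/(-87192) - 276070*1/448671 = 211447*(-1/87192) - 276070/448671 = -211447/87192 - 276070/448671 = -39647077459/13040173944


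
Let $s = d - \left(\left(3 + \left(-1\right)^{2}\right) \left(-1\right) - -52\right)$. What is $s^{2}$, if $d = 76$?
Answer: $784$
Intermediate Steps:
$s = 28$ ($s = 76 - \left(\left(3 + \left(-1\right)^{2}\right) \left(-1\right) - -52\right) = 76 - \left(\left(3 + 1\right) \left(-1\right) + 52\right) = 76 - \left(4 \left(-1\right) + 52\right) = 76 - \left(-4 + 52\right) = 76 - 48 = 28$)
$s^{2} = 28^{2} = 784$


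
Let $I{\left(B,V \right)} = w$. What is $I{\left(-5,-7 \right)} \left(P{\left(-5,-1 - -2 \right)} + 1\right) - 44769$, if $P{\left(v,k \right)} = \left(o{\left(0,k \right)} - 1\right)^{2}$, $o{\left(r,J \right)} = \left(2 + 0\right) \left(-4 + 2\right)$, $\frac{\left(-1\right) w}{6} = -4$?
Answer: $-44145$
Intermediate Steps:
$w = 24$ ($w = \left(-6\right) \left(-4\right) = 24$)
$I{\left(B,V \right)} = 24$
$o{\left(r,J \right)} = -4$ ($o{\left(r,J \right)} = 2 \left(-2\right) = -4$)
$P{\left(v,k \right)} = 25$ ($P{\left(v,k \right)} = \left(-4 - 1\right)^{2} = \left(-5\right)^{2} = 25$)
$I{\left(-5,-7 \right)} \left(P{\left(-5,-1 - -2 \right)} + 1\right) - 44769 = 24 \left(25 + 1\right) - 44769 = 24 \cdot 26 - 44769 = 624 - 44769 = -44145$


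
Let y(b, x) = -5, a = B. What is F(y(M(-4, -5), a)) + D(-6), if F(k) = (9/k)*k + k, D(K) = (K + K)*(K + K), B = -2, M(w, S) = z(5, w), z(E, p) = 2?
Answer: 148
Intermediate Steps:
M(w, S) = 2
a = -2
D(K) = 4*K**2 (D(K) = (2*K)*(2*K) = 4*K**2)
F(k) = 9 + k
F(y(M(-4, -5), a)) + D(-6) = (9 - 5) + 4*(-6)**2 = 4 + 4*36 = 4 + 144 = 148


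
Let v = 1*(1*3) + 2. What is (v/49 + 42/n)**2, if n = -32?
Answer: 900601/614656 ≈ 1.4652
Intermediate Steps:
v = 5 (v = 1*3 + 2 = 3 + 2 = 5)
(v/49 + 42/n)**2 = (5/49 + 42/(-32))**2 = (5*(1/49) + 42*(-1/32))**2 = (5/49 - 21/16)**2 = (-949/784)**2 = 900601/614656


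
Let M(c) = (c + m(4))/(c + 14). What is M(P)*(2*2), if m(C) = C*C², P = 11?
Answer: 12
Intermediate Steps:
m(C) = C³
M(c) = (64 + c)/(14 + c) (M(c) = (c + 4³)/(c + 14) = (c + 64)/(14 + c) = (64 + c)/(14 + c))
M(P)*(2*2) = ((64 + 11)/(14 + 11))*(2*2) = (75/25)*4 = ((1/25)*75)*4 = 3*4 = 12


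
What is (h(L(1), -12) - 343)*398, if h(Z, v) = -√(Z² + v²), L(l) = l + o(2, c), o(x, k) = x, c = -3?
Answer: -136514 - 1194*√17 ≈ -1.4144e+5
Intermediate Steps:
L(l) = 2 + l (L(l) = l + 2 = 2 + l)
(h(L(1), -12) - 343)*398 = (-√((2 + 1)² + (-12)²) - 343)*398 = (-√(3² + 144) - 343)*398 = (-√(9 + 144) - 343)*398 = (-√153 - 343)*398 = (-3*√17 - 343)*398 = (-343 - 3*√17)*398 = -136514 - 1194*√17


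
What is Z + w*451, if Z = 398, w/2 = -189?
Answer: -170080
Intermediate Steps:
w = -378 (w = 2*(-189) = -378)
Z + w*451 = 398 - 378*451 = 398 - 170478 = -170080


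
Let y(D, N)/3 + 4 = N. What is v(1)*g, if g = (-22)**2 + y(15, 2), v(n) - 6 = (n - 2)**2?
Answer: 3346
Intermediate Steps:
y(D, N) = -12 + 3*N
v(n) = 6 + (-2 + n)**2 (v(n) = 6 + (n - 2)**2 = 6 + (-2 + n)**2)
g = 478 (g = (-22)**2 + (-12 + 3*2) = 484 + (-12 + 6) = 484 - 6 = 478)
v(1)*g = (6 + (-2 + 1)**2)*478 = (6 + (-1)**2)*478 = (6 + 1)*478 = 7*478 = 3346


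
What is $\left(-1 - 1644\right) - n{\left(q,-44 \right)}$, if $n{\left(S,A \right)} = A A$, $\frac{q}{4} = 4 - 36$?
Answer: $-3581$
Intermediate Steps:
$q = -128$ ($q = 4 \left(4 - 36\right) = 4 \left(-32\right) = -128$)
$n{\left(S,A \right)} = A^{2}$
$\left(-1 - 1644\right) - n{\left(q,-44 \right)} = \left(-1 - 1644\right) - \left(-44\right)^{2} = -1645 - 1936 = -3581$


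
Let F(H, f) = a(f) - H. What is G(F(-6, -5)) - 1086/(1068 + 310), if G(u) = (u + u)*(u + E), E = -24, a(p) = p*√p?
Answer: -321617/689 + 120*I*√5 ≈ -466.79 + 268.33*I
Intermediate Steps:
a(p) = p^(3/2)
F(H, f) = f^(3/2) - H
G(u) = 2*u*(-24 + u) (G(u) = (u + u)*(u - 24) = (2*u)*(-24 + u) = 2*u*(-24 + u))
G(F(-6, -5)) - 1086/(1068 + 310) = 2*((-5)^(3/2) - 1*(-6))*(-24 + ((-5)^(3/2) - 1*(-6))) - 1086/(1068 + 310) = 2*(-5*I*√5 + 6)*(-24 + (-5*I*√5 + 6)) - 1086/1378 = 2*(6 - 5*I*√5)*(-24 + (6 - 5*I*√5)) + (1/1378)*(-1086) = 2*(6 - 5*I*√5)*(-18 - 5*I*√5) - 543/689 = 2*(-18 - 5*I*√5)*(6 - 5*I*√5) - 543/689 = -543/689 + 2*(-18 - 5*I*√5)*(6 - 5*I*√5)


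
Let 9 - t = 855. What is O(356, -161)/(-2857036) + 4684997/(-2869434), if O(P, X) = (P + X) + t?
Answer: -955952649097/585576874116 ≈ -1.6325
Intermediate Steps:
t = -846 (t = 9 - 1*855 = 9 - 855 = -846)
O(P, X) = -846 + P + X (O(P, X) = (P + X) - 846 = -846 + P + X)
O(356, -161)/(-2857036) + 4684997/(-2869434) = (-846 + 356 - 161)/(-2857036) + 4684997/(-2869434) = -651*(-1/2857036) + 4684997*(-1/2869434) = 93/408148 - 4684997/2869434 = -955952649097/585576874116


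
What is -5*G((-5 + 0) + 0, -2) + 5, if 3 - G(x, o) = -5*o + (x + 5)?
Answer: 40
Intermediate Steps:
G(x, o) = -2 - x + 5*o (G(x, o) = 3 - (-5*o + (x + 5)) = 3 - (-5*o + (5 + x)) = 3 - (5 + x - 5*o) = 3 + (-5 - x + 5*o) = -2 - x + 5*o)
-5*G((-5 + 0) + 0, -2) + 5 = -5*(-2 - ((-5 + 0) + 0) + 5*(-2)) + 5 = -5*(-2 - (-5 + 0) - 10) + 5 = -5*(-2 - 1*(-5) - 10) + 5 = -5*(-2 + 5 - 10) + 5 = -5*(-7) + 5 = 35 + 5 = 40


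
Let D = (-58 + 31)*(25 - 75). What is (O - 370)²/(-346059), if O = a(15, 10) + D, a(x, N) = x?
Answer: -990025/346059 ≈ -2.8609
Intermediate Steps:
D = 1350 (D = -27*(-50) = 1350)
O = 1365 (O = 15 + 1350 = 1365)
(O - 370)²/(-346059) = (1365 - 370)²/(-346059) = 995²*(-1/346059) = 990025*(-1/346059) = -990025/346059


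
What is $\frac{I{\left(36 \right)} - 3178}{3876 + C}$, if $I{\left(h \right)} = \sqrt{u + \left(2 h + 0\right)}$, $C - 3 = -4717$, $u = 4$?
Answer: $\frac{1589}{419} - \frac{\sqrt{19}}{419} \approx 3.782$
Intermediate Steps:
$C = -4714$ ($C = 3 - 4717 = -4714$)
$I{\left(h \right)} = \sqrt{4 + 2 h}$ ($I{\left(h \right)} = \sqrt{4 + \left(2 h + 0\right)} = \sqrt{4 + 2 h}$)
$\frac{I{\left(36 \right)} - 3178}{3876 + C} = \frac{\sqrt{4 + 2 \cdot 36} - 3178}{3876 - 4714} = \frac{\sqrt{4 + 72} - 3178}{-838} = \left(\sqrt{76} - 3178\right) \left(- \frac{1}{838}\right) = \left(2 \sqrt{19} - 3178\right) \left(- \frac{1}{838}\right) = \left(-3178 + 2 \sqrt{19}\right) \left(- \frac{1}{838}\right) = \frac{1589}{419} - \frac{\sqrt{19}}{419}$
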